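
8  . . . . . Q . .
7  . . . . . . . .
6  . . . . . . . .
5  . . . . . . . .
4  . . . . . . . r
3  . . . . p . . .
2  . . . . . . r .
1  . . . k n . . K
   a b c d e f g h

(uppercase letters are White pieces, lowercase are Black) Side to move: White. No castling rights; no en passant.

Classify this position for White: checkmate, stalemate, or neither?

checkmate

White to move; white king on h1.
In check: yes, from the black rook on h4.
King squares — g1: attacked by Rg2; g2: attacked by Ne1; h2: attacked by Rg2.
Legal moves for White: none.
In check with no legal moves → checkmate.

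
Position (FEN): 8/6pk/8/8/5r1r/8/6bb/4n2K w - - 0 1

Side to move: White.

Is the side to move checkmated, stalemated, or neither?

White to move; white king on h1.
In check: yes, from the black bishop on g2.
King squares — g1: attacked by Bh2; g2: attacked by Ne1; h2: attacked by Rh4.
Legal moves for White: none.
In check with no legal moves → checkmate.

checkmate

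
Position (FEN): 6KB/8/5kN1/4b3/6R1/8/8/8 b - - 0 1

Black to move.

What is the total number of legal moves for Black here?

2

Black to move; king on f6.
In check: yes, from the white bishop on h8.
Legal moves: Ke6, Kf5.
Count: 2.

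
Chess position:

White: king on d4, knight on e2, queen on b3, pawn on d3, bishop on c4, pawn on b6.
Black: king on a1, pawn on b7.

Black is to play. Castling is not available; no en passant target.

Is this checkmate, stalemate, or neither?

stalemate

Black to move; black king on a1.
In check: no.
King squares — b1: attacked by Qb3; a2: attacked by Qb3; b2: attacked by Qb3.
Legal moves for Black: none.
Not in check and no legal moves → stalemate.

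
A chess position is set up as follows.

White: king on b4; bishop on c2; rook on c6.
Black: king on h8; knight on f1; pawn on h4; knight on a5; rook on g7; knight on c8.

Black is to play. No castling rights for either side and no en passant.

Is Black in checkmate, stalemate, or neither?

Black to move; black king on h8.
In check: no.
Legal moves for Black include: Kg8, Ne7, Na7, Nd6, Nb6, Rg8, Rh7, Rf7, Re7, Rd7, Rc7, Rb7+, Ra7, Rg6, Rg5, Rg4+, Rg3, Rg2, ... (list truncated; more exist).
Black has legal moves and is not in check → neither.

neither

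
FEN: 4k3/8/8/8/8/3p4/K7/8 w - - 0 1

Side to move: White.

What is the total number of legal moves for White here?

5

White to move; king on a2.
In check: no.
Legal moves: Kb3, Ka3, Kb2, Kb1, Ka1.
Count: 5.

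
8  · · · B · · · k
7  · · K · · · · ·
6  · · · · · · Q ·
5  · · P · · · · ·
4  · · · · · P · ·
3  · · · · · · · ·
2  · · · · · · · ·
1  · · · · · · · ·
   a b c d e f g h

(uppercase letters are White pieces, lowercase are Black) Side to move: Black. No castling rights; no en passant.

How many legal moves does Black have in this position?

Black to move; king on h8.
In check: no.
Legal moves: none.
Count: 0.

0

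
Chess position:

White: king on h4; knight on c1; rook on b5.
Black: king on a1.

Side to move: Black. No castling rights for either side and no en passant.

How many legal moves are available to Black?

Black to move; king on a1.
In check: no.
Legal moves: none.
Count: 0.

0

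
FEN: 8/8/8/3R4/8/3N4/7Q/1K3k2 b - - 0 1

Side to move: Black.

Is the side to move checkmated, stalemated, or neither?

stalemate

Black to move; black king on f1.
In check: no.
King squares — e1: attacked by Nd3; g1: attacked by Qh2; e2: attacked by Qh2; f2: attacked by Qh2; g2: attacked by Qh2.
Legal moves for Black: none.
Not in check and no legal moves → stalemate.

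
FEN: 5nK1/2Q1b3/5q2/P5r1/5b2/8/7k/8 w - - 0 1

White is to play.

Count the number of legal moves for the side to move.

0

White to move; king on g8.
In check: yes, from the black rook on g5.
Legal moves: none.
Count: 0.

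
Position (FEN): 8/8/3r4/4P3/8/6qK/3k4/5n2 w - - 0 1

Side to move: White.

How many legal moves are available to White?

White to move; king on h3.
In check: yes, from the black queen on g3.
Legal moves: none.
Count: 0.

0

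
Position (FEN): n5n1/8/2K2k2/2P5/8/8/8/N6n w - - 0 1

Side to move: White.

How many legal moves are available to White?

7

White to move; king on c6.
In check: no.
Legal moves: Kd7, Kb7, Kd6, Kd5, Kb5, Nb3, Nc2.
Count: 7.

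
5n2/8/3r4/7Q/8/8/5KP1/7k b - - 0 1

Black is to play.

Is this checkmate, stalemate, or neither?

checkmate

Black to move; black king on h1.
In check: yes, from the white queen on h5.
King squares — g1: attacked by Kf2; g2: attacked by Kf2; h2: attacked by Qh5.
Legal moves for Black: none.
In check with no legal moves → checkmate.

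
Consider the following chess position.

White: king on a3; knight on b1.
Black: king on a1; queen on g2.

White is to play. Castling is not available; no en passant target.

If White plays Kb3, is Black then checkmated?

After Kb3: black king on a1; in check: no.
Black is not in check, so this cannot be checkmate.

no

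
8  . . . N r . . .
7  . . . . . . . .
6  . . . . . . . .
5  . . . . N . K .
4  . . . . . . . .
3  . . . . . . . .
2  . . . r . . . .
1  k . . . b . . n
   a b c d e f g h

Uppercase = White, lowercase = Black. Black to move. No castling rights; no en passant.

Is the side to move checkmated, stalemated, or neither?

Black to move; black king on a1.
In check: no.
Legal moves for Black include: Rh8, Rg8+, Rf8, Rexd8, Re7, Re6, Rxe5+, Rdxd8, Rd7, Rd6, Rd5, Rd4, Rd3, Rh2, Rg2+, Rf2, Re2, Rc2, ... (list truncated; more exist).
Black has legal moves and is not in check → neither.

neither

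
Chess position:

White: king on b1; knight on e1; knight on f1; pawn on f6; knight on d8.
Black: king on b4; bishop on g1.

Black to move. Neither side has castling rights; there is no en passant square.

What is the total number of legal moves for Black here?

Black to move; king on b4.
In check: no.
Legal moves: Kc5, Kb5, Ka5, Kc4, Ka4, Kc3, Kb3, Ka3, Ba7, Bb6, Bc5, Bd4, Be3, Bh2, Bf2.
Count: 15.

15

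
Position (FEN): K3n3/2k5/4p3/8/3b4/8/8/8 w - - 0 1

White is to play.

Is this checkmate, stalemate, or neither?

White to move; white king on a8.
In check: no.
King squares — a7: attacked by Bd4; b7: attacked by Kc7; b8: attacked by Kc7.
Legal moves for White: none.
Not in check and no legal moves → stalemate.

stalemate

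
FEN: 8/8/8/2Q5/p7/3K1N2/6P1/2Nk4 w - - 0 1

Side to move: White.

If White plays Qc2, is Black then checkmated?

After Qc2: black king on d1; in check: yes, from the white queen on c2.
King squares — c1: attacked by Qc2; e1: attacked by Nf3; c2: attacked by Kd3; d2: attacked by Qc2; e2: attacked by Nc1.
Black has no legal moves → checkmate.

yes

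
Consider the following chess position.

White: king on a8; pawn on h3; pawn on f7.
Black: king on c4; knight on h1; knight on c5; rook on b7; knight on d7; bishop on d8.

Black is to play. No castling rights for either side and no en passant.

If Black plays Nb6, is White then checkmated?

yes

After Nb6: white king on a8; in check: yes, from the black knight on b6.
King squares — a7: attacked by Rb7; b7: attacked by Nc5; b8: attacked by Rb7.
White has no legal moves → checkmate.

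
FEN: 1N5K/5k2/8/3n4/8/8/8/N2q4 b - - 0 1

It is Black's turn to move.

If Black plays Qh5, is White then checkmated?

After Qh5: white king on h8; in check: yes, from the black queen on h5.
King squares — g7: attacked by Kf7; h7: attacked by Qh5; g8: attacked by Kf7.
White has no legal moves → checkmate.

yes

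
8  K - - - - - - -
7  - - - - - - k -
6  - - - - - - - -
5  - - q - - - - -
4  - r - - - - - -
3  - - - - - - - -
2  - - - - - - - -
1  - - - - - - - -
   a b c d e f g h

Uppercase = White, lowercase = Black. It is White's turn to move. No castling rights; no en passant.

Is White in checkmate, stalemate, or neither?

White to move; white king on a8.
In check: no.
King squares — a7: attacked by Qc5; b7: attacked by Rb4; b8: attacked by Rb4.
Legal moves for White: none.
Not in check and no legal moves → stalemate.

stalemate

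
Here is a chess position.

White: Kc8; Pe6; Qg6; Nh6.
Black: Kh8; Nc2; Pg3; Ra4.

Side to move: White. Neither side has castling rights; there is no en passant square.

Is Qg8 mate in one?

yes

After Qg8: black king on h8; in check: yes, from the white queen on g8.
King squares — g7: attacked by Qg8; h7: attacked by Qg8; g8: attacked by Nh6.
Black has no legal moves → checkmate.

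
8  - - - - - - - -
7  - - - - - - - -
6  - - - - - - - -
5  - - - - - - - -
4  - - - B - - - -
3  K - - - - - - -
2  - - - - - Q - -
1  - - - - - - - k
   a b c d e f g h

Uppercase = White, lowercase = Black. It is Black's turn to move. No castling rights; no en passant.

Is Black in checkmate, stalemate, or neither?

Black to move; black king on h1.
In check: no.
King squares — g1: attacked by Qf2; g2: attacked by Qf2; h2: attacked by Qf2.
Legal moves for Black: none.
Not in check and no legal moves → stalemate.

stalemate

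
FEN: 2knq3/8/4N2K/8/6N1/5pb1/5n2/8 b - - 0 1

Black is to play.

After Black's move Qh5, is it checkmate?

no

After Qh5: white king on h6; in check: yes, from the black queen on h5.
White has 2 legal replies: Kg7, Kxh5.
In check but a legal move exists → not checkmate.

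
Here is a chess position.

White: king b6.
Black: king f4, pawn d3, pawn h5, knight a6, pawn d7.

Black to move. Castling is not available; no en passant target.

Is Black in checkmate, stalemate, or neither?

neither

Black to move; black king on f4.
In check: no.
Legal moves for Black: Nb8, Nc7, Nc5, Nb4, Kg5, Kf5, Ke5, Kg4, Ke4, Kg3, Kf3, Ke3, d6, h4, d2, d5.
Black has 16 legal moves and is not in check → neither.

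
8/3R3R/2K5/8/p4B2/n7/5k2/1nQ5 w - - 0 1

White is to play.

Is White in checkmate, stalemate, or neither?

neither

White to move; white king on c6.
In check: no.
Legal moves for White include: Rh8, Rhg7, Rhf7, Rhe7, Rh6, Rh5, Rh4, Rh3, Rh2+, Rh1, Rd8, Rdg7, Rdf7, Rde7, Rc7, Rb7, Ra7, Rd6, ... (list truncated; more exist).
White has legal moves and is not in check → neither.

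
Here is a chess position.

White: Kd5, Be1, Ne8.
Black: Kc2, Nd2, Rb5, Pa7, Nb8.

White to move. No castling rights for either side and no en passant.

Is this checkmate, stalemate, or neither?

White to move; white king on d5.
In check: yes, from the black rook on b5.
Legal moves for White: Ke6, Kd6, Kd4.
White is in check but has 3 legal moves → neither.

neither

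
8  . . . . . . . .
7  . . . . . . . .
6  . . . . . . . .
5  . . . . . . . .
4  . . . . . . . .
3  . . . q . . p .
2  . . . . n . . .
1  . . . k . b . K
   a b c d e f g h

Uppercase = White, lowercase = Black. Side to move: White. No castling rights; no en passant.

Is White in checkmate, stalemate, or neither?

White to move; white king on h1.
In check: no.
King squares — g1: attacked by Ne2; g2: attacked by Bf1; h2: attacked by Pg3.
Legal moves for White: none.
Not in check and no legal moves → stalemate.

stalemate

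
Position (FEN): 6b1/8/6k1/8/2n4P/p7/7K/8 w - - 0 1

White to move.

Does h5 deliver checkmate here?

no

After h5: black king on g6; in check: yes, from the white pawn on h5.
Black has 8 legal replies: Kh7, Kg7, Kf7, Kh6, Kf6, Kxh5, Kg5, Kf5.
In check but a legal move exists → not checkmate.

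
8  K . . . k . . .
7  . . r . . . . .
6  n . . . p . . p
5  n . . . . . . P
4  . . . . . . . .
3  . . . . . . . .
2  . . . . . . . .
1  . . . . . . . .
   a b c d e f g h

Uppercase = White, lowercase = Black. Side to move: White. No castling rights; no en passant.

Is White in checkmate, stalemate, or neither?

stalemate

White to move; white king on a8.
In check: no.
King squares — a7: attacked by Rc7; b7: attacked by Na5; b8: attacked by Na6.
Legal moves for White: none.
Not in check and no legal moves → stalemate.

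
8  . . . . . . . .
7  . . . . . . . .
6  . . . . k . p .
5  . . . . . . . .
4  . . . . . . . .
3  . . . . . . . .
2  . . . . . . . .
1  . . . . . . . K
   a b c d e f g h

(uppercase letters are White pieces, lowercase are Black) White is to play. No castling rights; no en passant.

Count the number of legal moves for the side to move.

White to move; king on h1.
In check: no.
Legal moves: Kh2, Kg2, Kg1.
Count: 3.

3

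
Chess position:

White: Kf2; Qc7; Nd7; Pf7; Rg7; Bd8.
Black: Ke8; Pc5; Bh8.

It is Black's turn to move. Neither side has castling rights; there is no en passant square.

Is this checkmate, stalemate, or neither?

Black to move; black king on e8.
In check: yes, from the white pawn on f7.
King squares — d7: attacked by Qc7; e7: attacked by Bd8; f7: attacked by Rg7; d8: attacked by Qc7; f8: attacked by Nd7.
Legal moves for Black: none.
In check with no legal moves → checkmate.

checkmate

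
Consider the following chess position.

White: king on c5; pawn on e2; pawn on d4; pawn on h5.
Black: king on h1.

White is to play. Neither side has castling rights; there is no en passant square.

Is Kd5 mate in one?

After Kd5: black king on h1; in check: no.
Black is not in check, so this cannot be checkmate.

no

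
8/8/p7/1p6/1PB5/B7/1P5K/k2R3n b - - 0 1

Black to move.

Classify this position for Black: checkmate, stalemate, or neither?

checkmate

Black to move; black king on a1.
In check: yes, from the white rook on d1.
King squares — b1: attacked by Rd1; a2: attacked by Bc4; b2: attacked by Ba3.
Legal moves for Black: none.
In check with no legal moves → checkmate.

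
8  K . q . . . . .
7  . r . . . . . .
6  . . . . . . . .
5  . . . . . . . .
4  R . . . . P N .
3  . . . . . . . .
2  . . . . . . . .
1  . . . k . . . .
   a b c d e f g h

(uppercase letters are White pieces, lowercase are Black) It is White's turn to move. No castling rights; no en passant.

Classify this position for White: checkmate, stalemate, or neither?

White to move; white king on a8.
In check: yes, from the black queen on c8.
King squares — a7: attacked by Rb7; b7: attacked by Qc8; b8: attacked by Rb7.
Legal moves for White: none.
In check with no legal moves → checkmate.

checkmate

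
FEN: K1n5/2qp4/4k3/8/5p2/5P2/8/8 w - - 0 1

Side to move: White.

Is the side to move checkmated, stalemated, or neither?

stalemate

White to move; white king on a8.
In check: no.
King squares — a7: attacked by Qc7; b7: attacked by Qc7; b8: attacked by Qc7.
Legal moves for White: none.
Not in check and no legal moves → stalemate.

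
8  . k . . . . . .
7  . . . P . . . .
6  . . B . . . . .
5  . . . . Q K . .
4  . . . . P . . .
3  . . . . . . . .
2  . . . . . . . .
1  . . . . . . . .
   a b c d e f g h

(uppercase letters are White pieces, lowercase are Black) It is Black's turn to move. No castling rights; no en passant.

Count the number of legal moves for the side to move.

Black to move; king on b8.
In check: yes, from the white queen on e5.
Legal moves: Ka7.
Count: 1.

1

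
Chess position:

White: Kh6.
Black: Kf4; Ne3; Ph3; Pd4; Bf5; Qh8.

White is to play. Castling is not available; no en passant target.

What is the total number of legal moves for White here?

White to move; king on h6.
In check: yes, from the black queen on h8.
Legal moves: none.
Count: 0.

0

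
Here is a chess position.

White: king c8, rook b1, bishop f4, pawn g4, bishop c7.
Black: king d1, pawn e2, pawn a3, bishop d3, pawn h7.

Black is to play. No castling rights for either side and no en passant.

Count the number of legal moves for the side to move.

Black to move; king on d1.
In check: yes, from the white rook on b1.
Legal moves: Kc2, Bxb1.
Count: 2.

2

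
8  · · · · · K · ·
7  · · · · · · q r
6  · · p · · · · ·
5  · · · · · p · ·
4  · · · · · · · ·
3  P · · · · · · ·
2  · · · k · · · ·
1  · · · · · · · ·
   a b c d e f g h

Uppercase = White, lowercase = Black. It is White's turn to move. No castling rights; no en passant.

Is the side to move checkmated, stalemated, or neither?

neither

White to move; white king on f8.
In check: yes, from the black queen on g7.
Legal moves for White: Ke8.
White is in check but has 1 legal move → neither.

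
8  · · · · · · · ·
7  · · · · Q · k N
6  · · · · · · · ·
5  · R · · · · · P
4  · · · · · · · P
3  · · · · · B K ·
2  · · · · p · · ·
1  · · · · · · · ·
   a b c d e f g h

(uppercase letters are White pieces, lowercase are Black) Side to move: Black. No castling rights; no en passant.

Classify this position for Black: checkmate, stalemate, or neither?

Black to move; black king on g7.
In check: yes, from the white queen on e7.
Legal moves for Black: Kh8, Kg8, Kh6.
Black is in check but has 3 legal moves → neither.

neither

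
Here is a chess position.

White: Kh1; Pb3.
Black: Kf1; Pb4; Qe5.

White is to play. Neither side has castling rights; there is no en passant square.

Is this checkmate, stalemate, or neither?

White to move; white king on h1.
In check: no.
King squares — g1: attacked by Kf1; g2: attacked by Kf1; h2: attacked by Qe5.
Legal moves for White: none.
Not in check and no legal moves → stalemate.

stalemate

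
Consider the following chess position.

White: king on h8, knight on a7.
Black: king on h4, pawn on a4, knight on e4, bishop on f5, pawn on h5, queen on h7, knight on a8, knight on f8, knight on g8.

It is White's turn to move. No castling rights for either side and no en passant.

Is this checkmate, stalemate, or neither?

White to move; white king on h8.
In check: yes, from the black queen on h7.
King squares — g7: attacked by Qh7; h7: attacked by Bf5; g8: attacked by Qh7.
Legal moves for White: none.
In check with no legal moves → checkmate.

checkmate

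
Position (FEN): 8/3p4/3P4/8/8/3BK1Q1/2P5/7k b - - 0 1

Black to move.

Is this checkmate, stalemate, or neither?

Black to move; black king on h1.
In check: no.
King squares — g1: attacked by Qg3; g2: attacked by Qg3; h2: attacked by Qg3.
Legal moves for Black: none.
Not in check and no legal moves → stalemate.

stalemate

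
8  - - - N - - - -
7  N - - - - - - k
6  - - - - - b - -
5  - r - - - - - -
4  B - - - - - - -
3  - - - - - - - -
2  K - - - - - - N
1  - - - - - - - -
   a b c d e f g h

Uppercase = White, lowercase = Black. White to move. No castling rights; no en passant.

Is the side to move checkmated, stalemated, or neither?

White to move; white king on a2.
In check: no.
Legal moves for White: Nf7, Nb7, Ne6, Ndc6, Nc8, Nac6, Nxb5, Bxb5, Bb3, Bc2+, Bd1, Ng4, Nf3, Nf1, Ka3.
White has 15 legal moves and is not in check → neither.

neither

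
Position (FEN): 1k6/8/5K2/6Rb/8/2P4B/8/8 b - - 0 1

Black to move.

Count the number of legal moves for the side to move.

11

Black to move; king on b8.
In check: no.
Legal moves: Ka8, Kc7, Kb7, Ka7, Be8, Bf7, Bg6, Bg4, Bf3, Be2, Bd1.
Count: 11.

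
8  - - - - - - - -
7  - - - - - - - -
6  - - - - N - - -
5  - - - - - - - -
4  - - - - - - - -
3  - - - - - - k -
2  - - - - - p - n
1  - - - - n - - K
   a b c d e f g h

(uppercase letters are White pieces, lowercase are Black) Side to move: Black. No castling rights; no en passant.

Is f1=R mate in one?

yes

After f1=R: white king on h1; in check: yes, from the black rook on f1.
King squares — g1: attacked by Rf1; g2: attacked by Ne1; h2: attacked by Kg3.
White has no legal moves → checkmate.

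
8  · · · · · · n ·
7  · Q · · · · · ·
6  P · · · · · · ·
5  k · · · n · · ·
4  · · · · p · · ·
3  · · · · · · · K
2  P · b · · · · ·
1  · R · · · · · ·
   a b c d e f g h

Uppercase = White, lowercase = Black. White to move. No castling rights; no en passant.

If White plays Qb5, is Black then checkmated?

After Qb5: black king on a5; in check: yes, from the white queen on b5.
King squares — a4: attacked by Qb5; b4: attacked by Rb1; b5: attacked by Rb1; a6: attacked by Qb5; b6: attacked by Qb5.
Black has no legal moves → checkmate.

yes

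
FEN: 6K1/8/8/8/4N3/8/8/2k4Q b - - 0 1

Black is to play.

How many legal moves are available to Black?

Black to move; king on c1.
In check: yes, from the white queen on h1.
Legal moves: Kc2, Kb2.
Count: 2.

2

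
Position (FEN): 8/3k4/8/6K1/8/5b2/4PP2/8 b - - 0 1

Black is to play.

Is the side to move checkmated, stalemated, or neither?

Black to move; black king on d7.
In check: no.
Legal moves for Black: Ke8, Kd8, Kc8, Ke7, Kc7, Ke6, Kd6, Kc6, Ba8, Bb7, Bc6, Bh5, Bd5, Bg4, Be4, Bg2, Bxe2, Bh1.
Black has 18 legal moves and is not in check → neither.

neither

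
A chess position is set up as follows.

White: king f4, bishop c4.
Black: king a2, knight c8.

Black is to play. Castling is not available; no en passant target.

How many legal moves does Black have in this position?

4

Black to move; king on a2.
In check: yes, from the white bishop on c4.
Legal moves: Ka3, Kb2, Kb1, Ka1.
Count: 4.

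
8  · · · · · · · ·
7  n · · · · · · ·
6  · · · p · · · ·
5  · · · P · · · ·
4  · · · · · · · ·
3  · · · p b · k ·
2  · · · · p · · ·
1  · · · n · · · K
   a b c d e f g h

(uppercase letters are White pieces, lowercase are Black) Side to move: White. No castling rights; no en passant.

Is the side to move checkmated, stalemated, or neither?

stalemate

White to move; white king on h1.
In check: no.
King squares — g1: attacked by Be3; g2: attacked by Kg3; h2: attacked by Kg3.
Legal moves for White: none.
Not in check and no legal moves → stalemate.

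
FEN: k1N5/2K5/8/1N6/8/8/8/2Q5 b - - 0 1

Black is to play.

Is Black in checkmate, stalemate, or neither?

Black to move; black king on a8.
In check: no.
King squares — a7: attacked by Nb5; b7: attacked by Kc7; b8: attacked by Kc7.
Legal moves for Black: none.
Not in check and no legal moves → stalemate.

stalemate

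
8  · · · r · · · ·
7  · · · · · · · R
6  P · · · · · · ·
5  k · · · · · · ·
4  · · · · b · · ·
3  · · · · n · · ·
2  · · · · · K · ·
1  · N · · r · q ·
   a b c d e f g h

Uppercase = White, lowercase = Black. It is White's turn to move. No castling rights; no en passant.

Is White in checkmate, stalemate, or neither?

checkmate

White to move; white king on f2.
In check: yes, from the black queen on g1.
King squares — e1: attacked by Qg1; f1: attacked by Re1; g1: attacked by Re1; e2: attacked by Re1; g2: attacked by Qg1; e3: attacked by Re1; f3: attacked by Be4; g3: attacked by Qg1.
Legal moves for White: none.
In check with no legal moves → checkmate.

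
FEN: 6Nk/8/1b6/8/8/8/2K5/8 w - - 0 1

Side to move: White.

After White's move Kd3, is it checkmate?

no

After Kd3: black king on h8; in check: no.
Black is not in check, so this cannot be checkmate.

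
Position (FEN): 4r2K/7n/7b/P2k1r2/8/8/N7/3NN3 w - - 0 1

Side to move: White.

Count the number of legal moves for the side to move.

1

White to move; king on h8.
In check: yes, from the black rook on e8.
Legal moves: Kxh7.
Count: 1.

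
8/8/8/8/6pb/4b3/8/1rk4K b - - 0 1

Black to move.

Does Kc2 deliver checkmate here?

no

After Kc2: white king on h1; in check: yes, from the black rook on b1.
White has 2 legal replies: Kh2, Kg2.
In check but a legal move exists → not checkmate.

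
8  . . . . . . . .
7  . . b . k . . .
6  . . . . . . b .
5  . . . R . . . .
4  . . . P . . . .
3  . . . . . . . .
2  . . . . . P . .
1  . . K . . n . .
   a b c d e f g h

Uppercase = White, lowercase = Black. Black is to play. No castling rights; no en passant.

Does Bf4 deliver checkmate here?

After Bf4: white king on c1; in check: yes, from the black bishop on f4.
White has 2 legal replies: Kb2, Kd1.
In check but a legal move exists → not checkmate.

no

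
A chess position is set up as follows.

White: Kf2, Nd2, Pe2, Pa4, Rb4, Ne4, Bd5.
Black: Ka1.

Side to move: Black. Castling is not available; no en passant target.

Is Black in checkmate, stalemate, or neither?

Black to move; black king on a1.
In check: no.
King squares — b1: attacked by Nd2; a2: attacked by Bd5; b2: attacked by Rb4.
Legal moves for Black: none.
Not in check and no legal moves → stalemate.

stalemate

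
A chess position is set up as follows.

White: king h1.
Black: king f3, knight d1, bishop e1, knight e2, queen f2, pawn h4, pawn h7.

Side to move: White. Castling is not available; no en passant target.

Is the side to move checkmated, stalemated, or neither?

White to move; white king on h1.
In check: no.
King squares — g1: attacked by Ne2; g2: attacked by Qf2; h2: attacked by Qf2.
Legal moves for White: none.
Not in check and no legal moves → stalemate.

stalemate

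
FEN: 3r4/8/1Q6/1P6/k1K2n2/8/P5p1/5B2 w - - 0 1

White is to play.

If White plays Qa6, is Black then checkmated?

After Qa6: black king on a4; in check: yes, from the white queen on a6.
King squares — a3: attacked by Qa6; b3: attacked by Pa2; b4: attacked by Kc4; a5: attacked by Qa6; b5: attacked by Kc4.
Black has no legal moves → checkmate.

yes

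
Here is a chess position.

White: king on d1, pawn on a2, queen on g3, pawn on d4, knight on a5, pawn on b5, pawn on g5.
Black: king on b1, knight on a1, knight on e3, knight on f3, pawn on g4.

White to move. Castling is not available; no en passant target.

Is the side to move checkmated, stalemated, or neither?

White to move; white king on d1.
In check: yes, from the black knight on e3.
Legal moves for White: Ke2.
White is in check but has 1 legal move → neither.

neither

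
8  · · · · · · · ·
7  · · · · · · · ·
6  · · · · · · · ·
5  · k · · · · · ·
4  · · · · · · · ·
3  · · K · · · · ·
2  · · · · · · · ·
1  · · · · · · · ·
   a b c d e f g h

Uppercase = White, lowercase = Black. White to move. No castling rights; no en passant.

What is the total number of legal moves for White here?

White to move; king on c3.
In check: no.
Legal moves: Kd4, Kd3, Kb3, Kd2, Kc2, Kb2.
Count: 6.

6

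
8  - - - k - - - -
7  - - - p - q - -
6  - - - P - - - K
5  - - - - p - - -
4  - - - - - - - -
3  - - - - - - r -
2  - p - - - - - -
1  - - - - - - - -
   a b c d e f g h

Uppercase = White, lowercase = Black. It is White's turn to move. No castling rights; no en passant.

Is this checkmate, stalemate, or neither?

White to move; white king on h6.
In check: no.
King squares — g5: attacked by Rg3; h5: attacked by Qf7; g6: attacked by Rg3; g7: attacked by Rg3; h7: attacked by Qf7.
Legal moves for White: none.
Not in check and no legal moves → stalemate.

stalemate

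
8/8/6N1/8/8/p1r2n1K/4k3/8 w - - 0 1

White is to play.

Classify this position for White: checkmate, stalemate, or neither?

White to move; white king on h3.
In check: no.
Legal moves for White: Nh8, Nf8, Ne7, Ne5, Nh4, Nf4+, Kg4, Kg3, Kg2.
White has 9 legal moves and is not in check → neither.

neither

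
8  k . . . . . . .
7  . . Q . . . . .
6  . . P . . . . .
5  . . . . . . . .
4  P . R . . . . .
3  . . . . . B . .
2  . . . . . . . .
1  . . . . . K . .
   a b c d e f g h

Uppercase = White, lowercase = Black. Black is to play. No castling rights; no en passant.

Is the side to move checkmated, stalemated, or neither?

Black to move; black king on a8.
In check: no.
King squares — a7: attacked by Qc7; b7: attacked by Pc6; b8: attacked by Qc7.
Legal moves for Black: none.
Not in check and no legal moves → stalemate.

stalemate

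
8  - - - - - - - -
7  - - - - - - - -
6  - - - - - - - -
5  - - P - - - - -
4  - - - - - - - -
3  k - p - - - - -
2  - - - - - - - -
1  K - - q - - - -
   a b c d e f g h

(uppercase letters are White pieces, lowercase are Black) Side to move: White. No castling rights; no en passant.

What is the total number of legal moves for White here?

0

White to move; king on a1.
In check: yes, from the black queen on d1.
Legal moves: none.
Count: 0.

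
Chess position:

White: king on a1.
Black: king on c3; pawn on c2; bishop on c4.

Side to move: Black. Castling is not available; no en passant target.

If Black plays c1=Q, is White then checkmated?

After c1=Q: white king on a1; in check: yes, from the black queen on c1.
King squares — b1: attacked by Qc1; a2: attacked by Bc4; b2: attacked by Qc1.
White has no legal moves → checkmate.

yes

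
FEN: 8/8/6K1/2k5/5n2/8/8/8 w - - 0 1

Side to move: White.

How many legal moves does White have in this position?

White to move; king on g6.
In check: yes, from the black knight on f4.
Legal moves: Kh7, Kg7, Kf7, Kh6, Kf6, Kg5, Kf5.
Count: 7.

7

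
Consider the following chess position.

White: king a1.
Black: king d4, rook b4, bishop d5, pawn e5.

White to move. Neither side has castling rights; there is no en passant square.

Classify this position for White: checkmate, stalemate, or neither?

White to move; white king on a1.
In check: no.
King squares — b1: attacked by Rb4; a2: attacked by Bd5; b2: attacked by Rb4.
Legal moves for White: none.
Not in check and no legal moves → stalemate.

stalemate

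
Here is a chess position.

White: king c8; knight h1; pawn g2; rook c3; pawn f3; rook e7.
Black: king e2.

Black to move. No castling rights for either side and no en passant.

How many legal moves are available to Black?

Black to move; king on e2.
In check: yes, from the white rook on e7.
Legal moves: Kd2, Kf1, Kd1.
Count: 3.

3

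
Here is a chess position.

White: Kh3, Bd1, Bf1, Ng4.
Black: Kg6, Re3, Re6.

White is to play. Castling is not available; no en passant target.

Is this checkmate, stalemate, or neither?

White to move; white king on h3.
In check: yes, from the black rook on e3.
Legal moves for White: Kh4, Kh2, Kg2, Nxe3, Bf3.
White is in check but has 5 legal moves → neither.

neither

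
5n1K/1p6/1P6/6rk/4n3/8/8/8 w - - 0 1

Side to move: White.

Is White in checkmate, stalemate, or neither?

stalemate

White to move; white king on h8.
In check: no.
King squares — g7: attacked by Rg5; h7: attacked by Nf8; g8: attacked by Rg5.
Legal moves for White: none.
Not in check and no legal moves → stalemate.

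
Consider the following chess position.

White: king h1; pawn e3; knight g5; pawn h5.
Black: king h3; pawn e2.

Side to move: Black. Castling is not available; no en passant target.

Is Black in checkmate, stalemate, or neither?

Black to move; black king on h3.
In check: yes, from the white knight on g5.
Legal moves for Black: Kh4, Kg4, Kg3.
Black is in check but has 3 legal moves → neither.

neither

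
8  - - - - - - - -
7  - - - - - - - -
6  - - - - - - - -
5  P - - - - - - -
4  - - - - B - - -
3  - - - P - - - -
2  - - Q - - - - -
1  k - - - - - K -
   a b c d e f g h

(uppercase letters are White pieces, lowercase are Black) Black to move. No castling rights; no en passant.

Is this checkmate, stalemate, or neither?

Black to move; black king on a1.
In check: no.
King squares — b1: attacked by Qc2; a2: attacked by Qc2; b2: attacked by Qc2.
Legal moves for Black: none.
Not in check and no legal moves → stalemate.

stalemate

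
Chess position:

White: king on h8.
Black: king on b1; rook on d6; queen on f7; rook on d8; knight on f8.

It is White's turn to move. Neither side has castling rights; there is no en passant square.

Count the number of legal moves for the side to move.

White to move; king on h8.
In check: no.
Legal moves: none.
Count: 0.

0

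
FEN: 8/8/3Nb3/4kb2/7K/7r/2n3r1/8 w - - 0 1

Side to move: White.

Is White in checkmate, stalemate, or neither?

White to move; white king on h4.
In check: yes, from the black rook on h3.
King squares — g3: attacked by Rg2; h3: attacked by Bf5; g4: attacked by Rg2; g5: attacked by Rg2; h5: attacked by Rh3.
Legal moves for White: none.
In check with no legal moves → checkmate.

checkmate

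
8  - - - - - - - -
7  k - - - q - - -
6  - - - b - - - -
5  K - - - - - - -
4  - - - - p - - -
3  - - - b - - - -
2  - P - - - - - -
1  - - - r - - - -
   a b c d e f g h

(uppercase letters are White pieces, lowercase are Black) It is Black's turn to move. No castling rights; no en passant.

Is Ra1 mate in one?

After Ra1: white king on a5; in check: yes, from the black rook on a1.
King squares — a4: attacked by Ra1; b4: attacked by Bd6; b5: attacked by Bd3; a6: attacked by Ra1; b6: attacked by Ka7.
White has no legal moves → checkmate.

yes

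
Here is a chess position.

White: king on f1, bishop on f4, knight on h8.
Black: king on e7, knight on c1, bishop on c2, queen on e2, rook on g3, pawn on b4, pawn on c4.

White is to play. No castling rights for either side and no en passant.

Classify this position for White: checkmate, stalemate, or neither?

checkmate

White to move; white king on f1.
In check: yes, from the black queen on e2.
King squares — e1: attacked by Qe2; g1: attacked by Rg3; e2: attacked by Nc1; f2: attacked by Qe2; g2: attacked by Qe2.
Legal moves for White: none.
In check with no legal moves → checkmate.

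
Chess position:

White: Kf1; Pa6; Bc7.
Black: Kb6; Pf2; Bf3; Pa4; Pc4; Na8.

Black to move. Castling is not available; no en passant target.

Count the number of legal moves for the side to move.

7

Black to move; king on b6.
In check: yes, from the white bishop on c7.
Legal moves: Kxc7, Ka7, Kc6, Kxa6, Kc5, Kb5, Nxc7.
Count: 7.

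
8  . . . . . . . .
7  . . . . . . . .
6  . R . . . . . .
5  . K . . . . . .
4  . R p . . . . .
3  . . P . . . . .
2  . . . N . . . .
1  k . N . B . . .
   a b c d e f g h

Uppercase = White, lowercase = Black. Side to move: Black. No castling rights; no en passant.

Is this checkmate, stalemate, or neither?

Black to move; black king on a1.
In check: no.
King squares — b1: attacked by Nd2; a2: attacked by Nc1; b2: attacked by Rb4.
Legal moves for Black: none.
Not in check and no legal moves → stalemate.

stalemate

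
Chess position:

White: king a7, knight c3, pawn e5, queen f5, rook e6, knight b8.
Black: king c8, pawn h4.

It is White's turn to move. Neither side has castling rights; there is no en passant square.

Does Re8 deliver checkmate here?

no

After Re8: black king on c8; in check: yes, from the white queen on f5 and the white rook on e8.
Black has 1 legal reply: Kc7.
In check but a legal move exists → not checkmate.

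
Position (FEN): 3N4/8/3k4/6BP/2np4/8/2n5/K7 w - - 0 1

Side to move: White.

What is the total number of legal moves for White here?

2

White to move; king on a1.
In check: yes, from the black knight on c2.
Legal moves: Ka2, Kb1.
Count: 2.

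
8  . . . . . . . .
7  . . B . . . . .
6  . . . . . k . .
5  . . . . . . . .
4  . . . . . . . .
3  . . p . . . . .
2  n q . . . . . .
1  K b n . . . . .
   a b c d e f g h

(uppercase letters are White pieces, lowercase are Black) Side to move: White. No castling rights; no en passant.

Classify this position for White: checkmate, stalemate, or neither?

checkmate

White to move; white king on a1.
In check: yes, from the black queen on b2.
King squares — b1: attacked by Qb2; a2: attacked by Bb1; b2: attacked by Pc3.
Legal moves for White: none.
In check with no legal moves → checkmate.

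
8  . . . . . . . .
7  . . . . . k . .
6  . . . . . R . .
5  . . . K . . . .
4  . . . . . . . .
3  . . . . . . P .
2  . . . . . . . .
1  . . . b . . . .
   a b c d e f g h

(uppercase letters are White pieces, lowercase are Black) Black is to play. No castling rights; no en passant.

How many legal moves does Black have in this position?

Black to move; king on f7.
In check: yes, from the white rook on f6.
Legal moves: Kg8, Ke8, Kg7, Ke7, Kxf6.
Count: 5.

5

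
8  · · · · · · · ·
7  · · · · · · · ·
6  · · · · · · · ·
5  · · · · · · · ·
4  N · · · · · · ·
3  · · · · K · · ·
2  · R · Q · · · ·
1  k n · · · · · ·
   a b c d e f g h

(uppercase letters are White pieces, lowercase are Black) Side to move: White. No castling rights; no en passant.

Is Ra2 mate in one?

After Ra2: black king on a1; in check: yes, from the white rook on a2.
King squares — b1: own knight; a2: attacked by Qd2; b2: attacked by Ra2.
Black has no legal moves → checkmate.

yes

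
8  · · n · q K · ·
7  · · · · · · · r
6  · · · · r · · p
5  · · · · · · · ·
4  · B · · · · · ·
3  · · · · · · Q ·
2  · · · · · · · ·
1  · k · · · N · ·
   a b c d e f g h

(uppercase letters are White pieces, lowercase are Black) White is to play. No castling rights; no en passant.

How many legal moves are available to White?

0

White to move; king on f8.
In check: yes, from the black queen on e8.
Legal moves: none.
Count: 0.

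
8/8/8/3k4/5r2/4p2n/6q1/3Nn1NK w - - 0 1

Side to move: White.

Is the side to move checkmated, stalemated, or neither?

White to move; white king on h1.
In check: yes, from the black queen on g2.
King squares — g1: own knight; g2: attacked by Ne1; h2: attacked by Qg2.
Legal moves for White: none.
In check with no legal moves → checkmate.

checkmate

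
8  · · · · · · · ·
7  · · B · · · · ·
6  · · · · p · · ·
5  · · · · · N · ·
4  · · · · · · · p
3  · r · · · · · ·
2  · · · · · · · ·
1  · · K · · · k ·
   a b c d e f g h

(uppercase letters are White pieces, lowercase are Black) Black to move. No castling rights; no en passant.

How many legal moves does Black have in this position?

21

Black to move; king on g1.
In check: no.
Legal moves: Rb8, Rb7, Rb6, Rb5, Rb4, Rh3, Rg3, Rf3, Re3, Rd3, Rc3+, Ra3, Rb2, Rb1+, Kg2, Kf2, Kh1, Kf1, exf5, e5, h3.
Count: 21.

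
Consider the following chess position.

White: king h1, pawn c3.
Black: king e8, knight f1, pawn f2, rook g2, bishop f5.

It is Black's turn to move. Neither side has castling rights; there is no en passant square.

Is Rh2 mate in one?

After Rh2: white king on h1; in check: yes, from the black rook on h2.
King squares — g1: attacked by Pf2; g2: attacked by Rh2; h2: attacked by Nf1.
White has no legal moves → checkmate.

yes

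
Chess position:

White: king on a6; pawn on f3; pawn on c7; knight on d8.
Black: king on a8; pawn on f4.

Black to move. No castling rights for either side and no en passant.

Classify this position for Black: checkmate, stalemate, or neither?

Black to move; black king on a8.
In check: no.
King squares — a7: attacked by Ka6; b7: attacked by Ka6; b8: attacked by Pc7.
Legal moves for Black: none.
Not in check and no legal moves → stalemate.

stalemate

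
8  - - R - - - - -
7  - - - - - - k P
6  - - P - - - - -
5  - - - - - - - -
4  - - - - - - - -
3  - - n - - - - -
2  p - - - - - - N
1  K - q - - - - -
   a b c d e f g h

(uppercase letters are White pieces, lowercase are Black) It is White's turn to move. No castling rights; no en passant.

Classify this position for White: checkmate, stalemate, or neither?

White to move; white king on a1.
In check: yes, from the black queen on c1.
King squares — b1: attacked by Qc1; a2: attacked by Nc3; b2: attacked by Qc1.
Legal moves for White: none.
In check with no legal moves → checkmate.

checkmate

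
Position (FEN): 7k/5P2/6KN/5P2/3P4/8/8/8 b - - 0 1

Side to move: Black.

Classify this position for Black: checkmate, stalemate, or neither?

Black to move; black king on h8.
In check: no.
King squares — g7: attacked by Kg6; h7: attacked by Kg6; g8: attacked by Nh6.
Legal moves for Black: none.
Not in check and no legal moves → stalemate.

stalemate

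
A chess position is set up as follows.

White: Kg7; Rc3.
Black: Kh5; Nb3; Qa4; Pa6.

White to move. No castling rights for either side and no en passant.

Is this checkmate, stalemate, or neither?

White to move; white king on g7.
In check: no.
Legal moves for White include: Kh8, Kg8, Kf8, Kh7, Kf7, Kf6, Rc8, Rc7, Rc6, Rc5+, Rc4, Rh3+, Rg3, Rf3, Re3, Rd3, Rxb3, Rc2, ... (list truncated; more exist).
White has legal moves and is not in check → neither.

neither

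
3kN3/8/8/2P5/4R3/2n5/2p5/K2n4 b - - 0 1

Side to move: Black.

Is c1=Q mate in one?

After c1=Q: white king on a1; in check: yes, from the black queen on c1.
King squares — b1: attacked by Qc1; a2: attacked by Nc3; b2: attacked by Qc1.
White has no legal moves → checkmate.

yes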